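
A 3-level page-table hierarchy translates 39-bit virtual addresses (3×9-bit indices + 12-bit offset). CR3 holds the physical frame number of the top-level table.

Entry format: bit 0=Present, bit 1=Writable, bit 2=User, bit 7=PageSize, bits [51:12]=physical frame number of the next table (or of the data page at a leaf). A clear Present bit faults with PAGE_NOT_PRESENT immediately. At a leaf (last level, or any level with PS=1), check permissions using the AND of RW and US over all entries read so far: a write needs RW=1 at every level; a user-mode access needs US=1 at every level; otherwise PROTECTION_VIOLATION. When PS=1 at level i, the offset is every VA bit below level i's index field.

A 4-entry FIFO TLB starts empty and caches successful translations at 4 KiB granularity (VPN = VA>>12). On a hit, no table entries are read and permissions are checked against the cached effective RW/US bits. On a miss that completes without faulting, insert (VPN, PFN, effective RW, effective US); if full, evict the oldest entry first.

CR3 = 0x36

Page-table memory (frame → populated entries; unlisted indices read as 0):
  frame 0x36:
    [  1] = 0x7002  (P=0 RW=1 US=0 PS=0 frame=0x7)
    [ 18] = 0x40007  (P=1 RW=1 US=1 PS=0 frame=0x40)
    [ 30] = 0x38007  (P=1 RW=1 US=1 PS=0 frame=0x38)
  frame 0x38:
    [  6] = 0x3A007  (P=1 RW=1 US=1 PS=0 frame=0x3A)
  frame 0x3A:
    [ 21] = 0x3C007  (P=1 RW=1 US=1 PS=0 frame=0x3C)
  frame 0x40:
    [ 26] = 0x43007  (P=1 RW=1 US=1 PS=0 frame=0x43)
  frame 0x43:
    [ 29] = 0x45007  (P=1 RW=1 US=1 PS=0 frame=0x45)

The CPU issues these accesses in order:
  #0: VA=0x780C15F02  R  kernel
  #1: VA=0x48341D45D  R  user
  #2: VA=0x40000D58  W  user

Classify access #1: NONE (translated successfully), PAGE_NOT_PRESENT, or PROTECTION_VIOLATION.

Per-access translation:
#0 VA=0x780C15F02 (r,kernel):
  [0] read 0x36 idx=30: raw=0x38007 flags P=1 W=1 U=1 S=0
  [1] read 0x38 idx=6: raw=0x3A007 flags P=1 W=1 U=1 S=0
  [2] read 0x3A idx=21: raw=0x3C007 flags P=1 W=1 U=1 S=0
  ✓ 0x3CF02  — 3 lookups
#1 VA=0x48341D45D (r,user):
  [0] read 0x36 idx=18: raw=0x40007 flags P=1 W=1 U=1 S=0
  [1] read 0x40 idx=26: raw=0x43007 flags P=1 W=1 U=1 S=0
  [2] read 0x43 idx=29: raw=0x45007 flags P=1 W=1 U=1 S=0
  ✓ 0x4545D  — 3 lookups
#2 VA=0x40000D58 (w,user):
  [0] read 0x36 idx=1: raw=0x7002 flags P=0 W=1 U=0 S=0
  ✗ PAGE_NOT_PRESENT  [1 reads]

Access #1 fault: NONE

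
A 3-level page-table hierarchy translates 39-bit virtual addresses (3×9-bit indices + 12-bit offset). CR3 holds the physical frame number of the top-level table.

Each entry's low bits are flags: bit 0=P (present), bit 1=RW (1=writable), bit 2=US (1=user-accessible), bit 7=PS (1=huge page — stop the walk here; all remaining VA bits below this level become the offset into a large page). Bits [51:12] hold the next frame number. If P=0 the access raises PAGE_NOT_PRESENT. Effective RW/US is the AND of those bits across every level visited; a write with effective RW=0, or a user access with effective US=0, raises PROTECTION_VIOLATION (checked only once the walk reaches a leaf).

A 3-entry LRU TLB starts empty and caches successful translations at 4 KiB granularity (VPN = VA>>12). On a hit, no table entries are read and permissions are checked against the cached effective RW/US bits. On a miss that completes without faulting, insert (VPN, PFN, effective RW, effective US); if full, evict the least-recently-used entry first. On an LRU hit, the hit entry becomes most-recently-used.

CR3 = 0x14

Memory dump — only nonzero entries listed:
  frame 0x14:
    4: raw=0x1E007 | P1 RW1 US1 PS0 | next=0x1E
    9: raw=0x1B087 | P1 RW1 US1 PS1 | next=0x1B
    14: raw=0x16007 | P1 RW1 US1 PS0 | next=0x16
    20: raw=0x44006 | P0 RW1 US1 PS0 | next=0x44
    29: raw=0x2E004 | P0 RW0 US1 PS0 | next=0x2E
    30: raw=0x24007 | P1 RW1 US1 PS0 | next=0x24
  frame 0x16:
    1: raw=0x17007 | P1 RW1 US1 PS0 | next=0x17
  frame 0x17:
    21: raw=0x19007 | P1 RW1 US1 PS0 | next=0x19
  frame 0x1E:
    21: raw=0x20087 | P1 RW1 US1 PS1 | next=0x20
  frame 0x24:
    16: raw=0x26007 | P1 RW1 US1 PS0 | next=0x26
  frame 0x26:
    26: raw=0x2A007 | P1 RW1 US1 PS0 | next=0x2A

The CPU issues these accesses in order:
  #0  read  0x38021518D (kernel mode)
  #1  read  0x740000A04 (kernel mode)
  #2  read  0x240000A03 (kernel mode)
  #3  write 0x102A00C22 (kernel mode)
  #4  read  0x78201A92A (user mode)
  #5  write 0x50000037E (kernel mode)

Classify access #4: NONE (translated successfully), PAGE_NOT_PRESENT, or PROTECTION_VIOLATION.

Per-access translation:
#0 VA=0x38021518D (r,kernel):
  L0 @0x14[14] → 0x16007  P=1,RW=1,US=1,PS=0
  L1 @0x16[1] → 0x17007  P=1,RW=1,US=1,PS=0
  L2 @0x17[21] → 0x19007  P=1,RW=1,US=1,PS=0
  ✓ 0x1918D  — 3 lookups
#1 VA=0x740000A04 (r,kernel):
  L0 @0x14[29] → 0x2E004  P=0,RW=0,US=1,PS=0
  ⇒ fault: PAGE_NOT_PRESENT  — 1 lookups
#2 VA=0x240000A03 (r,kernel):
  L0 @0x14[9] → 0x1B087  P=1,RW=1,US=1,PS=1
  ✓ 0x1BA03 (huge @L0)  — 1 lookups
#3 VA=0x102A00C22 (w,kernel):
  L0 @0x14[4] → 0x1E007  P=1,RW=1,US=1,PS=0
  L1 @0x1E[21] → 0x20087  P=1,RW=1,US=1,PS=1
  ✓ 0x20C22 (huge @L1)  — 2 lookups
#4 VA=0x78201A92A (r,user):
  L0 @0x14[30] → 0x24007  P=1,RW=1,US=1,PS=0
  L1 @0x24[16] → 0x26007  P=1,RW=1,US=1,PS=0
  L2 @0x26[26] → 0x2A007  P=1,RW=1,US=1,PS=0
  ✓ 0x2A92A  — 3 lookups
#5 VA=0x50000037E (w,kernel):
  L0 @0x14[20] → 0x44006  P=0,RW=1,US=1,PS=0
  ⇒ fault: PAGE_NOT_PRESENT  — 1 lookups

Access #4 fault: NONE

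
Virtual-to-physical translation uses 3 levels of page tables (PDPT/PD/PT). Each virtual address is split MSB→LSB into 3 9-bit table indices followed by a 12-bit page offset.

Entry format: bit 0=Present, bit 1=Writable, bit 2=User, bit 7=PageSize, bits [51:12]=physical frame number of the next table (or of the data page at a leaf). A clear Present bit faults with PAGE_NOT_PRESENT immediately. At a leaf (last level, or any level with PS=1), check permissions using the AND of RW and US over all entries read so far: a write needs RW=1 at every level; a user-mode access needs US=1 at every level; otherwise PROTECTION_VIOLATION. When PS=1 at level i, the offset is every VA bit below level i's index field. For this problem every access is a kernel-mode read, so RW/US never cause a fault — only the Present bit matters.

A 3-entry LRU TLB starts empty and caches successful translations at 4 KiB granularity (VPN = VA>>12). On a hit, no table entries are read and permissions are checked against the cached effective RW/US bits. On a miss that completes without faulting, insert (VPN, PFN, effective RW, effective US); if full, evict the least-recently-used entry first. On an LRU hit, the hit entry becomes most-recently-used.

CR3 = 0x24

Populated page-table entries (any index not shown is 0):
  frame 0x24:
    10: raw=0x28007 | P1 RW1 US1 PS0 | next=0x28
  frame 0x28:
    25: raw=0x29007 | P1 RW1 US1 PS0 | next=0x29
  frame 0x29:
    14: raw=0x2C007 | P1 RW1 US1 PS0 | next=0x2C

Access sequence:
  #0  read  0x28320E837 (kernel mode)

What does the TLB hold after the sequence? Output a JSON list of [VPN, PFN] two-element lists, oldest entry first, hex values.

Walk each access:
#0 VA=0x28320E837 (r,kernel):
  [0] read 0x24 idx=10: raw=0x28007 flags P=1 W=1 U=1 S=0
  [1] read 0x28 idx=25: raw=0x29007 flags P=1 W=1 U=1 S=0
  [2] read 0x29 idx=14: raw=0x2C007 flags P=1 W=1 U=1 S=0
  → PA=0x2C837  (3 entries read)

TLB: [["0x28320E", "0x2C"]]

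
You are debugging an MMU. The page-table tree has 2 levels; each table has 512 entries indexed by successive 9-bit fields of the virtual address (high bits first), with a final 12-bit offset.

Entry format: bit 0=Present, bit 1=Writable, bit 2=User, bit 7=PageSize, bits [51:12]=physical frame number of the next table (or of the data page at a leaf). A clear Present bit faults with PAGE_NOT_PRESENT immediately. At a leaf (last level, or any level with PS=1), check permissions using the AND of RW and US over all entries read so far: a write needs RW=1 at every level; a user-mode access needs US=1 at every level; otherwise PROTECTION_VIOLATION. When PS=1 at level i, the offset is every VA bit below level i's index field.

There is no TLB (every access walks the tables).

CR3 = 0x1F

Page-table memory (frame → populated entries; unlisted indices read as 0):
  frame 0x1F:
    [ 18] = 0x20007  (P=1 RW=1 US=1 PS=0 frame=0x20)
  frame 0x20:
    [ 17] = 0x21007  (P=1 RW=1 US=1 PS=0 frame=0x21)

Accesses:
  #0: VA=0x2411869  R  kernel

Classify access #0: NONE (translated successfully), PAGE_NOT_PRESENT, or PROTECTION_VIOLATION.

Per-access translation:
#0 VA=0x2411869 (r,kernel):
  L0: frame=0x1F idx=18 entry=0x20007 [P=1 RW=1 US=1 PS=0]
  L1: frame=0x20 idx=17 entry=0x21007 [P=1 RW=1 US=1 PS=0]
  ⇒ phys 0x21869  [2 reads]

Access #0 fault: NONE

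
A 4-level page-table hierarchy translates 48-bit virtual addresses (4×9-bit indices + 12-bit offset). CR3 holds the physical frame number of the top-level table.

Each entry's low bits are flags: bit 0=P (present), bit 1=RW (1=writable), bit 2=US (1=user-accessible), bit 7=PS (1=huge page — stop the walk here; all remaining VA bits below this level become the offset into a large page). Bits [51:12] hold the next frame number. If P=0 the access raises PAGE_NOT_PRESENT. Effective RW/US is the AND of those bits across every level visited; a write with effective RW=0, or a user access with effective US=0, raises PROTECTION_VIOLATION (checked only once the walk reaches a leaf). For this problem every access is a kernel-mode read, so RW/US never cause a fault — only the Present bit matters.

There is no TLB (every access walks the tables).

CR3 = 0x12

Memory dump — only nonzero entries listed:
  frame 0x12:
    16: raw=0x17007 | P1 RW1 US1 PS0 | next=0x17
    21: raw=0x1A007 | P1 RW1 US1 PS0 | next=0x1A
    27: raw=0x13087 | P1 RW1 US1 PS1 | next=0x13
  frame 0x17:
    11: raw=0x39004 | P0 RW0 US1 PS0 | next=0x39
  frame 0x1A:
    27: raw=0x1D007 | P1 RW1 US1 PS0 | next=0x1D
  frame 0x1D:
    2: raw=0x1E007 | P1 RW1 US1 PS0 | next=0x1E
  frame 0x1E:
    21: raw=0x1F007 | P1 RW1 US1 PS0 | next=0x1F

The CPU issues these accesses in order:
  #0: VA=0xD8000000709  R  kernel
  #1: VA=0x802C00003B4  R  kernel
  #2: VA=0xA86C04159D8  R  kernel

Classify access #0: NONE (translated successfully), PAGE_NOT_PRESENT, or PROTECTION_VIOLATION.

Walk each access:
#0 VA=0xD8000000709 (r,kernel):
  L0: frame=0x12 idx=27 entry=0x13087 [P=1 RW=1 US=1 PS=1]
  → PA=0x13709 (huge @L0)  (1 entries read)
#1 VA=0x802C00003B4 (r,kernel):
  L0: frame=0x12 idx=16 entry=0x17007 [P=1 RW=1 US=1 PS=0]
  L1: frame=0x17 idx=11 entry=0x39004 [P=0 RW=0 US=1 PS=0]
  ✗ PAGE_NOT_PRESENT  [2 reads]
#2 VA=0xA86C04159D8 (r,kernel):
  L0: frame=0x12 idx=21 entry=0x1A007 [P=1 RW=1 US=1 PS=0]
  L1: frame=0x1A idx=27 entry=0x1D007 [P=1 RW=1 US=1 PS=0]
  L2: frame=0x1D idx=2 entry=0x1E007 [P=1 RW=1 US=1 PS=0]
  L3: frame=0x1E idx=21 entry=0x1F007 [P=1 RW=1 US=1 PS=0]
  → PA=0x1F9D8  (4 entries read)

Access #0 fault: NONE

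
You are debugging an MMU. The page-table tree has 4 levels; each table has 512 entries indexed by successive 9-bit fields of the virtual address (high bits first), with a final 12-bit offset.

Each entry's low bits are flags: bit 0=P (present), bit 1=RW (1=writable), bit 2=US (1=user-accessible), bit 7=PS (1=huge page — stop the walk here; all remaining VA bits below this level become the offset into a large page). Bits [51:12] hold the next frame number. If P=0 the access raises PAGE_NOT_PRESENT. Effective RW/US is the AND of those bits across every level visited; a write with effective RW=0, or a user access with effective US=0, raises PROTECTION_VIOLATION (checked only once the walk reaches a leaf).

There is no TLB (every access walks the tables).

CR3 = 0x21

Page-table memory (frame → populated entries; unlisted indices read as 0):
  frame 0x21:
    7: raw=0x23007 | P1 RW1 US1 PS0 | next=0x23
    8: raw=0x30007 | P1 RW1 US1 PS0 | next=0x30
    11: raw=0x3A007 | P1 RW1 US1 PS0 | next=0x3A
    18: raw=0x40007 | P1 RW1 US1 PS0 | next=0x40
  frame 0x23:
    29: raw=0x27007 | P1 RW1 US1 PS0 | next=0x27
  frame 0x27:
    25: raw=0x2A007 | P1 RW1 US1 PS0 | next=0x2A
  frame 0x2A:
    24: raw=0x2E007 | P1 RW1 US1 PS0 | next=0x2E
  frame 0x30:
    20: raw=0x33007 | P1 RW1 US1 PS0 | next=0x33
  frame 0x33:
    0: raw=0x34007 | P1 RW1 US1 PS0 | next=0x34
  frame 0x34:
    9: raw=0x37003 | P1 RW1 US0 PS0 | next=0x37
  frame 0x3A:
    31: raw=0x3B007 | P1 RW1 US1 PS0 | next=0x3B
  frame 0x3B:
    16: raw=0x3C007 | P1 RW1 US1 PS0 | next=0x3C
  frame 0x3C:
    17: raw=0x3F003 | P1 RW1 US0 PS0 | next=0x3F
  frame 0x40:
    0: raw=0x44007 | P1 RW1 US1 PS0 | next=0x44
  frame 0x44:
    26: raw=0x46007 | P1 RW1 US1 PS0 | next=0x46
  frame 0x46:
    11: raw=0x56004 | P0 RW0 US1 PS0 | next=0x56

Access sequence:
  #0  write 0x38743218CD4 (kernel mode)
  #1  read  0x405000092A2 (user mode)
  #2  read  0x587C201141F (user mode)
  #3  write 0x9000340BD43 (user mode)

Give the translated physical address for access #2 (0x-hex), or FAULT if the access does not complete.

Per-access translation:
#0 VA=0x38743218CD4 (w,kernel):
  L0: frame=0x21 idx=7 entry=0x23007 [P=1 RW=1 US=1 PS=0]
  L1: frame=0x23 idx=29 entry=0x27007 [P=1 RW=1 US=1 PS=0]
  L2: frame=0x27 idx=25 entry=0x2A007 [P=1 RW=1 US=1 PS=0]
  L3: frame=0x2A idx=24 entry=0x2E007 [P=1 RW=1 US=1 PS=0]
  ⇒ phys 0x2ECD4  [4 reads]
#1 VA=0x405000092A2 (r,user):
  L0: frame=0x21 idx=8 entry=0x30007 [P=1 RW=1 US=1 PS=0]
  L1: frame=0x30 idx=20 entry=0x33007 [P=1 RW=1 US=1 PS=0]
  L2: frame=0x33 idx=0 entry=0x34007 [P=1 RW=1 US=1 PS=0]
  L3: frame=0x34 idx=9 entry=0x37003 [P=1 RW=1 US=0 PS=0]
  → PROTECTION_VIOLATION  (4 entries read)
#2 VA=0x587C201141F (r,user):
  L0: frame=0x21 idx=11 entry=0x3A007 [P=1 RW=1 US=1 PS=0]
  L1: frame=0x3A idx=31 entry=0x3B007 [P=1 RW=1 US=1 PS=0]
  L2: frame=0x3B idx=16 entry=0x3C007 [P=1 RW=1 US=1 PS=0]
  L3: frame=0x3C idx=17 entry=0x3F003 [P=1 RW=1 US=0 PS=0]
  → PROTECTION_VIOLATION  (4 entries read)
#3 VA=0x9000340BD43 (w,user):
  L0: frame=0x21 idx=18 entry=0x40007 [P=1 RW=1 US=1 PS=0]
  L1: frame=0x40 idx=0 entry=0x44007 [P=1 RW=1 US=1 PS=0]
  L2: frame=0x44 idx=26 entry=0x46007 [P=1 RW=1 US=1 PS=0]
  L3: frame=0x46 idx=11 entry=0x56004 [P=0 RW=0 US=1 PS=0]
  → PAGE_NOT_PRESENT  (4 entries read)

Access #2 PA: FAULT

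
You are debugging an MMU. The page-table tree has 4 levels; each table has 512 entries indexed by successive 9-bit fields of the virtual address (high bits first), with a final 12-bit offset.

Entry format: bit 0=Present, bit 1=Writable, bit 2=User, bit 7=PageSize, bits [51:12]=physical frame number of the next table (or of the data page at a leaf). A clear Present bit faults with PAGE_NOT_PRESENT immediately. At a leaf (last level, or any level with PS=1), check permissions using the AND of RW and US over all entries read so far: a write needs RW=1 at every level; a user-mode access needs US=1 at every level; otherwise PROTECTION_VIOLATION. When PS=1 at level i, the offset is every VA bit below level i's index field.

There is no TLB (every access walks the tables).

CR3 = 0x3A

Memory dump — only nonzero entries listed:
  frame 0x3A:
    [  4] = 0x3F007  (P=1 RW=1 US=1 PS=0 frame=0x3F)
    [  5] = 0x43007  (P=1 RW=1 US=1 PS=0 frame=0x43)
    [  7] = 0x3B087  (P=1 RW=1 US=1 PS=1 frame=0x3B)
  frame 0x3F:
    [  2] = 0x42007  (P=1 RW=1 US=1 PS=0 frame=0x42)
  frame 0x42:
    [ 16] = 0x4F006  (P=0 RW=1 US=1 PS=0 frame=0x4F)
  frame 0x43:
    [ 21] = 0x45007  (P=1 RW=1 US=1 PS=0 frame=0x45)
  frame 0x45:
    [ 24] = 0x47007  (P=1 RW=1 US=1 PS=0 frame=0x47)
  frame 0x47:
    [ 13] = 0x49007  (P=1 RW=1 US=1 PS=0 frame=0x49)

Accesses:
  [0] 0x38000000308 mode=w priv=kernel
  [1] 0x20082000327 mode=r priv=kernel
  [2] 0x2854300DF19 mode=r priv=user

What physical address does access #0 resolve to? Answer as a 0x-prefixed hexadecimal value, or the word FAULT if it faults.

Trace:
#0 VA=0x38000000308 (w,kernel):
  [0] read 0x3A idx=7: raw=0x3B087 flags P=1 W=1 U=1 S=1
  → PA=0x3B308 (huge @L0)  (1 entries read)
#1 VA=0x20082000327 (r,kernel):
  [0] read 0x3A idx=4: raw=0x3F007 flags P=1 W=1 U=1 S=0
  [1] read 0x3F idx=2: raw=0x42007 flags P=1 W=1 U=1 S=0
  [2] read 0x42 idx=16: raw=0x4F006 flags P=0 W=1 U=1 S=0
  → PAGE_NOT_PRESENT  (3 entries read)
#2 VA=0x2854300DF19 (r,user):
  [0] read 0x3A idx=5: raw=0x43007 flags P=1 W=1 U=1 S=0
  [1] read 0x43 idx=21: raw=0x45007 flags P=1 W=1 U=1 S=0
  [2] read 0x45 idx=24: raw=0x47007 flags P=1 W=1 U=1 S=0
  [3] read 0x47 idx=13: raw=0x49007 flags P=1 W=1 U=1 S=0
  → PA=0x49F19  (4 entries read)

Access #0 PA: 0x3B308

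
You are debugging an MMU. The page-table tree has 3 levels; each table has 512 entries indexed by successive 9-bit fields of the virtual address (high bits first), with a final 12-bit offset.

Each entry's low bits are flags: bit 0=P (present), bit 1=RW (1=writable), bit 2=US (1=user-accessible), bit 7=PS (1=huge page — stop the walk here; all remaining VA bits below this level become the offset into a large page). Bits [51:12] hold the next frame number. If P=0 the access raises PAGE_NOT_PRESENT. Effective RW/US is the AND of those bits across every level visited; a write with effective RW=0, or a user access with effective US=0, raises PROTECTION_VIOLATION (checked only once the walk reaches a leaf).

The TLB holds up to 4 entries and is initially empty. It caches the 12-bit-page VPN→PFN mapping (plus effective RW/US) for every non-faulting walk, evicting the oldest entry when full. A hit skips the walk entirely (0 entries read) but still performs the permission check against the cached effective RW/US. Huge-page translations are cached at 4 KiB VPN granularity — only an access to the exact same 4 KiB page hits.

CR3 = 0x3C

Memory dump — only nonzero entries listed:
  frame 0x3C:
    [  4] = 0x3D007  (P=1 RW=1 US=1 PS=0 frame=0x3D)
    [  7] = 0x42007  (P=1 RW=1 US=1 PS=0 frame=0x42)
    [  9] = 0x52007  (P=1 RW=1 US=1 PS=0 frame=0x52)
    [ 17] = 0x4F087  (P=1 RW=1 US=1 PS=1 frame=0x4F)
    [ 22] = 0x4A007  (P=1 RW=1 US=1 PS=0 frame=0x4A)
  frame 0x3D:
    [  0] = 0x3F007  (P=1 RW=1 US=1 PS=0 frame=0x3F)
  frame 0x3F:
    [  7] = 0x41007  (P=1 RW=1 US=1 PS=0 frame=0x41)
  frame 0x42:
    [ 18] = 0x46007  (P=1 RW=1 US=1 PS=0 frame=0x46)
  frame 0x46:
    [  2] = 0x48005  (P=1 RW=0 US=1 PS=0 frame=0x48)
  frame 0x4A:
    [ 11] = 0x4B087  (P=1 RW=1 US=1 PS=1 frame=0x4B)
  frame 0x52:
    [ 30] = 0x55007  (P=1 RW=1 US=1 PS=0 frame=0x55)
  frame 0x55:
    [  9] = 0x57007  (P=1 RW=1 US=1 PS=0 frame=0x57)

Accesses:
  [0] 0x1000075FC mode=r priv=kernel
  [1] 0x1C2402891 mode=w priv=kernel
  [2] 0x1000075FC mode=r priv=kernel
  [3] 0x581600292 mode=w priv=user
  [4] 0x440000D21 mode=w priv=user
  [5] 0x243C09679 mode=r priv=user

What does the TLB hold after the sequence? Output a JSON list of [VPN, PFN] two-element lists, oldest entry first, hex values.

Walk each access:
#0 VA=0x1000075FC (r,kernel):
  [0] read 0x3C idx=4: raw=0x3D007 flags P=1 W=1 U=1 S=0
  [1] read 0x3D idx=0: raw=0x3F007 flags P=1 W=1 U=1 S=0
  [2] read 0x3F idx=7: raw=0x41007 flags P=1 W=1 U=1 S=0
  → PA=0x415FC  (3 entries read)
#1 VA=0x1C2402891 (w,kernel):
  [0] read 0x3C idx=7: raw=0x42007 flags P=1 W=1 U=1 S=0
  [1] read 0x42 idx=18: raw=0x46007 flags P=1 W=1 U=1 S=0
  [2] read 0x46 idx=2: raw=0x48005 flags P=1 W=0 U=1 S=0
  → PROTECTION_VIOLATION  (3 entries read)
#2 VA=0x1000075FC (r,kernel):
  TLB hit vpn=0x100007 → PA=0x415FC
#3 VA=0x581600292 (w,user):
  [0] read 0x3C idx=22: raw=0x4A007 flags P=1 W=1 U=1 S=0
  [1] read 0x4A idx=11: raw=0x4B087 flags P=1 W=1 U=1 S=1
  → PA=0x4B292 (huge @L1)  (2 entries read)
#4 VA=0x440000D21 (w,user):
  [0] read 0x3C idx=17: raw=0x4F087 flags P=1 W=1 U=1 S=1
  → PA=0x4FD21 (huge @L0)  (1 entries read)
#5 VA=0x243C09679 (r,user):
  [0] read 0x3C idx=9: raw=0x52007 flags P=1 W=1 U=1 S=0
  [1] read 0x52 idx=30: raw=0x55007 flags P=1 W=1 U=1 S=0
  [2] read 0x55 idx=9: raw=0x57007 flags P=1 W=1 U=1 S=0
  → PA=0x57679  (3 entries read)

TLB: [["0x100007", "0x41"], ["0x581600", "0x4B"], ["0x440000", "0x4F"], ["0x243C09", "0x57"]]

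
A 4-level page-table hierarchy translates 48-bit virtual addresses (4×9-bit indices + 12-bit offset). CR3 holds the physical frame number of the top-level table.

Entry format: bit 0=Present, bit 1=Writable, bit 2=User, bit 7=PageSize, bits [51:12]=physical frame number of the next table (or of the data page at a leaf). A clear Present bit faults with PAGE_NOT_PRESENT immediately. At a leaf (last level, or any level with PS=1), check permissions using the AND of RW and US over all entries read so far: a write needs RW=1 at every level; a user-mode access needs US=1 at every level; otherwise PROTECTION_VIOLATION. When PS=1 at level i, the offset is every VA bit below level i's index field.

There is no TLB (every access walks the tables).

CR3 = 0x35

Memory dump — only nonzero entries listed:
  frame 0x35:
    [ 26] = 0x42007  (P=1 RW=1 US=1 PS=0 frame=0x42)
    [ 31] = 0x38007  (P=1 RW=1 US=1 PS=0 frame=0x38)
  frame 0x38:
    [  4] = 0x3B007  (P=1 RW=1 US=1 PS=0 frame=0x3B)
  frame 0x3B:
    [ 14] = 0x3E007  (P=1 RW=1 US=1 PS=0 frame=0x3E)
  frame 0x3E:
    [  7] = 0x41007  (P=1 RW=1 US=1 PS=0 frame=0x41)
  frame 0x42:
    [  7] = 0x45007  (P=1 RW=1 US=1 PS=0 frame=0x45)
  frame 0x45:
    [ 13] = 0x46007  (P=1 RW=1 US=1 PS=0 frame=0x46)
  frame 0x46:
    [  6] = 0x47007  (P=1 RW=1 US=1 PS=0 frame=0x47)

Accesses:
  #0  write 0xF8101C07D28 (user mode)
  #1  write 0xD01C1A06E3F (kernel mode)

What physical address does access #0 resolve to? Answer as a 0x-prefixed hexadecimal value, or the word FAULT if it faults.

Per-access translation:
#0 VA=0xF8101C07D28 (w,user):
  [0] read 0x35 idx=31: raw=0x38007 flags P=1 W=1 U=1 S=0
  [1] read 0x38 idx=4: raw=0x3B007 flags P=1 W=1 U=1 S=0
  [2] read 0x3B idx=14: raw=0x3E007 flags P=1 W=1 U=1 S=0
  [3] read 0x3E idx=7: raw=0x41007 flags P=1 W=1 U=1 S=0
  ✓ 0x41D28  — 4 lookups
#1 VA=0xD01C1A06E3F (w,kernel):
  [0] read 0x35 idx=26: raw=0x42007 flags P=1 W=1 U=1 S=0
  [1] read 0x42 idx=7: raw=0x45007 flags P=1 W=1 U=1 S=0
  [2] read 0x45 idx=13: raw=0x46007 flags P=1 W=1 U=1 S=0
  [3] read 0x46 idx=6: raw=0x47007 flags P=1 W=1 U=1 S=0
  ✓ 0x47E3F  — 4 lookups

Access #0 PA: 0x41D28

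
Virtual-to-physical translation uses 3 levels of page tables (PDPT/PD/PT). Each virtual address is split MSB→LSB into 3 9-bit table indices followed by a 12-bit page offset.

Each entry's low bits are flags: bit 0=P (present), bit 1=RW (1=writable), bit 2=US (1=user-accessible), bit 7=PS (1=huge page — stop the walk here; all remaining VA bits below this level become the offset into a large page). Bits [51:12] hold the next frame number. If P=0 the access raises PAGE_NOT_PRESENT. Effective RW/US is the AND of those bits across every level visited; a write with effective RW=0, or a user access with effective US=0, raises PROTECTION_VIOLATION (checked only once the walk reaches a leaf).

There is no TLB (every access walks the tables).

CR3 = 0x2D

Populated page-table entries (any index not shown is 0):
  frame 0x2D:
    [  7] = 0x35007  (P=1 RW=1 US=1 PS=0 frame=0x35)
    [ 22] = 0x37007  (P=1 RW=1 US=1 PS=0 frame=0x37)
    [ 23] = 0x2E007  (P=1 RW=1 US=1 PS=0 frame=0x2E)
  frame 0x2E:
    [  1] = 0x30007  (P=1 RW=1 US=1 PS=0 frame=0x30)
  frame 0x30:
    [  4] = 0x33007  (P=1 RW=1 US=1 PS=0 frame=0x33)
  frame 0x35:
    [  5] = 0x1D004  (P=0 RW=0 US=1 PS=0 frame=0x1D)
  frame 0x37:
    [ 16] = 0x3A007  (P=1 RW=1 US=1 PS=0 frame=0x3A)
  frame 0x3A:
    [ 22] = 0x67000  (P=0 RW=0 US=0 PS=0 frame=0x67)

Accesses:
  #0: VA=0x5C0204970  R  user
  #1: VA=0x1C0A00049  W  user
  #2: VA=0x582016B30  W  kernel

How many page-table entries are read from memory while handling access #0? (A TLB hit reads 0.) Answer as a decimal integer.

Per-access translation:
#0 VA=0x5C0204970 (r,user):
  [0] read 0x2D idx=23: raw=0x2E007 flags P=1 W=1 U=1 S=0
  [1] read 0x2E idx=1: raw=0x30007 flags P=1 W=1 U=1 S=0
  [2] read 0x30 idx=4: raw=0x33007 flags P=1 W=1 U=1 S=0
  ⇒ phys 0x33970  [3 reads]
#1 VA=0x1C0A00049 (w,user):
  [0] read 0x2D idx=7: raw=0x35007 flags P=1 W=1 U=1 S=0
  [1] read 0x35 idx=5: raw=0x1D004 flags P=0 W=0 U=1 S=0
  ✗ PAGE_NOT_PRESENT  [2 reads]
#2 VA=0x582016B30 (w,kernel):
  [0] read 0x2D idx=22: raw=0x37007 flags P=1 W=1 U=1 S=0
  [1] read 0x37 idx=16: raw=0x3A007 flags P=1 W=1 U=1 S=0
  [2] read 0x3A idx=22: raw=0x67000 flags P=0 W=0 U=0 S=0
  ✗ PAGE_NOT_PRESENT  [3 reads]

Entries read for #0: 3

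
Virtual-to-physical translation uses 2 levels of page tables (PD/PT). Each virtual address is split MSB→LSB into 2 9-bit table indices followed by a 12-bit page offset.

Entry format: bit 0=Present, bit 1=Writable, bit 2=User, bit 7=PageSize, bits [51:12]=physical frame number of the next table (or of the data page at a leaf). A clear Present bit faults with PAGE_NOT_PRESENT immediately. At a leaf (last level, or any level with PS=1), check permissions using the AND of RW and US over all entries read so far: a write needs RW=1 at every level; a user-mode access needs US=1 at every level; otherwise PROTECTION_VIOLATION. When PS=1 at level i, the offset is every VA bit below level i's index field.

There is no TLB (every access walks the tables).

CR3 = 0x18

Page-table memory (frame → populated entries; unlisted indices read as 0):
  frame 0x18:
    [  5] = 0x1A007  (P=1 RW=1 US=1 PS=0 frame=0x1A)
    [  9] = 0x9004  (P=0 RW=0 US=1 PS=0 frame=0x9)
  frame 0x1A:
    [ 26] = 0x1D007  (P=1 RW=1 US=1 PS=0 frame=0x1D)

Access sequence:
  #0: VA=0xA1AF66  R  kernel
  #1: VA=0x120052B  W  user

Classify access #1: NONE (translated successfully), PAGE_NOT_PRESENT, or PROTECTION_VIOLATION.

Trace:
#0 VA=0xA1AF66 (r,kernel):
  L0 @0x18[5] → 0x1A007  P=1,RW=1,US=1,PS=0
  L1 @0x1A[26] → 0x1D007  P=1,RW=1,US=1,PS=0
  ✓ 0x1DF66  — 2 lookups
#1 VA=0x120052B (w,user):
  L0 @0x18[9] → 0x9004  P=0,RW=0,US=1,PS=0
  ⇒ fault: PAGE_NOT_PRESENT  — 1 lookups

Access #1 fault: PAGE_NOT_PRESENT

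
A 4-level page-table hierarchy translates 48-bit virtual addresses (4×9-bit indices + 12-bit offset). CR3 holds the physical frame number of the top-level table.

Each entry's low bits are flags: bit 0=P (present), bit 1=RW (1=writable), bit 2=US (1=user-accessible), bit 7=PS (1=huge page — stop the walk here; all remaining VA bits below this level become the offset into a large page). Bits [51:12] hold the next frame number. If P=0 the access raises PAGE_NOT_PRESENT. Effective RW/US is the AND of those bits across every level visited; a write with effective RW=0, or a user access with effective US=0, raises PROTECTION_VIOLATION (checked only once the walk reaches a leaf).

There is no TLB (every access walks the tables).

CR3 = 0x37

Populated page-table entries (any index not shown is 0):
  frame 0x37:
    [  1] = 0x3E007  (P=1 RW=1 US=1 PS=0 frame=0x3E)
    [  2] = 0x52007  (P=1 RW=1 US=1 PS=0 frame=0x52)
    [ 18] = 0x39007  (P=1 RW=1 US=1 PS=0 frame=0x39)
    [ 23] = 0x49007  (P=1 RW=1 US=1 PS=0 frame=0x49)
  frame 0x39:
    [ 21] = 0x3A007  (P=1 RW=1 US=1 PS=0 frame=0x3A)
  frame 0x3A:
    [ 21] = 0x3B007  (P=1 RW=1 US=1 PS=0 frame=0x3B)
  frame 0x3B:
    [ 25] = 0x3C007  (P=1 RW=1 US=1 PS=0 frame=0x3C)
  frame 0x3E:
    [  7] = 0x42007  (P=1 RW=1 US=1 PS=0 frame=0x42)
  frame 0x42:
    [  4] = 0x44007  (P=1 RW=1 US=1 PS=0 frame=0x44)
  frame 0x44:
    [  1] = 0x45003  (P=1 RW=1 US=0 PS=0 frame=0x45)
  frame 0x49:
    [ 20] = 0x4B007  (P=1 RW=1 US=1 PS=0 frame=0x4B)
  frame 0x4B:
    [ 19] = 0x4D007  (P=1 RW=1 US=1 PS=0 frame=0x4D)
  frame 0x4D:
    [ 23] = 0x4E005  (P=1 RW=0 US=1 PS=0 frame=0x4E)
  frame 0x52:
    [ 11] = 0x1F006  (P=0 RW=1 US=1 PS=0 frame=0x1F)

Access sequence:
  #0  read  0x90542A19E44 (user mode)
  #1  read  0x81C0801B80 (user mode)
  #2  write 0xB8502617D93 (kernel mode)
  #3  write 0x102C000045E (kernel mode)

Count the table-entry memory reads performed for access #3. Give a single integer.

Trace:
#0 VA=0x90542A19E44 (r,user):
  lvl0: tbl 0x37, slot 18 ⇒ 0x39007 (P1/RW1/US1/PS0)
  lvl1: tbl 0x39, slot 21 ⇒ 0x3A007 (P1/RW1/US1/PS0)
  lvl2: tbl 0x3A, slot 21 ⇒ 0x3B007 (P1/RW1/US1/PS0)
  lvl3: tbl 0x3B, slot 25 ⇒ 0x3C007 (P1/RW1/US1/PS0)
  → PA=0x3CE44  (4 entries read)
#1 VA=0x81C0801B80 (r,user):
  lvl0: tbl 0x37, slot 1 ⇒ 0x3E007 (P1/RW1/US1/PS0)
  lvl1: tbl 0x3E, slot 7 ⇒ 0x42007 (P1/RW1/US1/PS0)
  lvl2: tbl 0x42, slot 4 ⇒ 0x44007 (P1/RW1/US1/PS0)
  lvl3: tbl 0x44, slot 1 ⇒ 0x45003 (P1/RW1/US0/PS0)
  ⇒ fault: PROTECTION_VIOLATION  — 4 lookups
#2 VA=0xB8502617D93 (w,kernel):
  lvl0: tbl 0x37, slot 23 ⇒ 0x49007 (P1/RW1/US1/PS0)
  lvl1: tbl 0x49, slot 20 ⇒ 0x4B007 (P1/RW1/US1/PS0)
  lvl2: tbl 0x4B, slot 19 ⇒ 0x4D007 (P1/RW1/US1/PS0)
  lvl3: tbl 0x4D, slot 23 ⇒ 0x4E005 (P1/RW0/US1/PS0)
  ⇒ fault: PROTECTION_VIOLATION  — 4 lookups
#3 VA=0x102C000045E (w,kernel):
  lvl0: tbl 0x37, slot 2 ⇒ 0x52007 (P1/RW1/US1/PS0)
  lvl1: tbl 0x52, slot 11 ⇒ 0x1F006 (P0/RW1/US1/PS0)
  ⇒ fault: PAGE_NOT_PRESENT  — 2 lookups

Entries read for #3: 2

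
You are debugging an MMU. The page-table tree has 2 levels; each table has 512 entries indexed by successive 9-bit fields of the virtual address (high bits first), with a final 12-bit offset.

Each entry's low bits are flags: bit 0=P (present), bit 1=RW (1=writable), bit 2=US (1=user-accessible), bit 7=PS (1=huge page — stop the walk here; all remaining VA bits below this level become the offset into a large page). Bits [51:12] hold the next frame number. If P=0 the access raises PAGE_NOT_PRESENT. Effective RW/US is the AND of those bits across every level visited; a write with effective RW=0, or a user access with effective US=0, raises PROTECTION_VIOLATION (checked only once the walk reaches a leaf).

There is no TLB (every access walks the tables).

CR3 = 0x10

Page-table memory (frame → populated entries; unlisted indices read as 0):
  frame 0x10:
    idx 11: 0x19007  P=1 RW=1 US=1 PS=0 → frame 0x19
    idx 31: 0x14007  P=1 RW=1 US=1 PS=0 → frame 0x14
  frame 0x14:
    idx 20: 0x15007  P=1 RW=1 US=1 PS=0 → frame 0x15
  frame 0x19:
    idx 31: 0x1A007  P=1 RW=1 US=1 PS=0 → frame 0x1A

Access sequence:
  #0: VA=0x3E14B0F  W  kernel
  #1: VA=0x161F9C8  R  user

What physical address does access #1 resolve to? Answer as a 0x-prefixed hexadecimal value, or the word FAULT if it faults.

Per-access translation:
#0 VA=0x3E14B0F (w,kernel):
  lvl0: tbl 0x10, slot 31 ⇒ 0x14007 (P1/RW1/US1/PS0)
  lvl1: tbl 0x14, slot 20 ⇒ 0x15007 (P1/RW1/US1/PS0)
  ⇒ phys 0x15B0F  [2 reads]
#1 VA=0x161F9C8 (r,user):
  lvl0: tbl 0x10, slot 11 ⇒ 0x19007 (P1/RW1/US1/PS0)
  lvl1: tbl 0x19, slot 31 ⇒ 0x1A007 (P1/RW1/US1/PS0)
  ⇒ phys 0x1A9C8  [2 reads]

Access #1 PA: 0x1A9C8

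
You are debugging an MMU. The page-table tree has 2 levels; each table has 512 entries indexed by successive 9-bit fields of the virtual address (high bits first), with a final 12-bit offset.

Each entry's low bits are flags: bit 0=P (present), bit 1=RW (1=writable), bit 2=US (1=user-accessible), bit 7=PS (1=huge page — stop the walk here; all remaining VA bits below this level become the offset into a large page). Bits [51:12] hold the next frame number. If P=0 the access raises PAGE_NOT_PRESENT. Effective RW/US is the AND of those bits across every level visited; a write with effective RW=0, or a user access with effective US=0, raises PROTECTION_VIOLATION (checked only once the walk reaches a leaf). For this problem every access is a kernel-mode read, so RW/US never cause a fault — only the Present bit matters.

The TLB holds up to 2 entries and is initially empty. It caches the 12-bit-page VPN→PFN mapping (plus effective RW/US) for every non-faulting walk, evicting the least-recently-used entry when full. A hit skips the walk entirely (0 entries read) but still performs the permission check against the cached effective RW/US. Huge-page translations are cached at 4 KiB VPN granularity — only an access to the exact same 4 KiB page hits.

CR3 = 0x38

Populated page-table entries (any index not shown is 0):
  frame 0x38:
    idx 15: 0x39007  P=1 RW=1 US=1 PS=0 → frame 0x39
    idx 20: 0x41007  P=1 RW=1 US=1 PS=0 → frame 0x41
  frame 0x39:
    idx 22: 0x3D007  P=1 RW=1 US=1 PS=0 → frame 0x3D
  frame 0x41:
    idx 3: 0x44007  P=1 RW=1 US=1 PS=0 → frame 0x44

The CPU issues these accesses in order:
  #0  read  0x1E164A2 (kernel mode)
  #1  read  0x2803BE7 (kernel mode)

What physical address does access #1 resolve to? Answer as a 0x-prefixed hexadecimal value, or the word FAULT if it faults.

Walk each access:
#0 VA=0x1E164A2 (r,kernel):
  L0 @0x38[15] → 0x39007  P=1,RW=1,US=1,PS=0
  L1 @0x39[22] → 0x3D007  P=1,RW=1,US=1,PS=0
  ✓ 0x3D4A2  — 2 lookups
#1 VA=0x2803BE7 (r,kernel):
  L0 @0x38[20] → 0x41007  P=1,RW=1,US=1,PS=0
  L1 @0x41[3] → 0x44007  P=1,RW=1,US=1,PS=0
  ✓ 0x44BE7  — 2 lookups

Access #1 PA: 0x44BE7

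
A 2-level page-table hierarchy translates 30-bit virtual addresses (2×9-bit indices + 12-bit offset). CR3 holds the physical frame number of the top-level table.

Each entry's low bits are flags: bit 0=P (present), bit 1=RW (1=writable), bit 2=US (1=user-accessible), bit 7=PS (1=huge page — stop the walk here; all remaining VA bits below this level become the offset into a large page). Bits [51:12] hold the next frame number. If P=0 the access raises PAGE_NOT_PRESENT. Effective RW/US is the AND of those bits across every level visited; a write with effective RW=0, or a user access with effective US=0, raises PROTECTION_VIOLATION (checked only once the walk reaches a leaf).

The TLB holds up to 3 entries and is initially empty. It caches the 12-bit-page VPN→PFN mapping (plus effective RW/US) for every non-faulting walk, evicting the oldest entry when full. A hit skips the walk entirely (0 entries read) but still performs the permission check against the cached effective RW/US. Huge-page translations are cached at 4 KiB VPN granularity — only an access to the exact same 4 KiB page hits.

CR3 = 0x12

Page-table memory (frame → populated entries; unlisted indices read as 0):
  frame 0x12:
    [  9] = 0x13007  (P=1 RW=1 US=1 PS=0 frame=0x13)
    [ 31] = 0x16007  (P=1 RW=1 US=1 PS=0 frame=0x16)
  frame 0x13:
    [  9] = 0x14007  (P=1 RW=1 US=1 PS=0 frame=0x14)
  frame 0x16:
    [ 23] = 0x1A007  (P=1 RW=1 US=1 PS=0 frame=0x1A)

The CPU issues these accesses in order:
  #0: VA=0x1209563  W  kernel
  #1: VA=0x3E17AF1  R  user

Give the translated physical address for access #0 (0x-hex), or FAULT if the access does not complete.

Per-access translation:
#0 VA=0x1209563 (w,kernel):
  [0] read 0x12 idx=9: raw=0x13007 flags P=1 W=1 U=1 S=0
  [1] read 0x13 idx=9: raw=0x14007 flags P=1 W=1 U=1 S=0
  ✓ 0x14563  — 2 lookups
#1 VA=0x3E17AF1 (r,user):
  [0] read 0x12 idx=31: raw=0x16007 flags P=1 W=1 U=1 S=0
  [1] read 0x16 idx=23: raw=0x1A007 flags P=1 W=1 U=1 S=0
  ✓ 0x1AAF1  — 2 lookups

Access #0 PA: 0x14563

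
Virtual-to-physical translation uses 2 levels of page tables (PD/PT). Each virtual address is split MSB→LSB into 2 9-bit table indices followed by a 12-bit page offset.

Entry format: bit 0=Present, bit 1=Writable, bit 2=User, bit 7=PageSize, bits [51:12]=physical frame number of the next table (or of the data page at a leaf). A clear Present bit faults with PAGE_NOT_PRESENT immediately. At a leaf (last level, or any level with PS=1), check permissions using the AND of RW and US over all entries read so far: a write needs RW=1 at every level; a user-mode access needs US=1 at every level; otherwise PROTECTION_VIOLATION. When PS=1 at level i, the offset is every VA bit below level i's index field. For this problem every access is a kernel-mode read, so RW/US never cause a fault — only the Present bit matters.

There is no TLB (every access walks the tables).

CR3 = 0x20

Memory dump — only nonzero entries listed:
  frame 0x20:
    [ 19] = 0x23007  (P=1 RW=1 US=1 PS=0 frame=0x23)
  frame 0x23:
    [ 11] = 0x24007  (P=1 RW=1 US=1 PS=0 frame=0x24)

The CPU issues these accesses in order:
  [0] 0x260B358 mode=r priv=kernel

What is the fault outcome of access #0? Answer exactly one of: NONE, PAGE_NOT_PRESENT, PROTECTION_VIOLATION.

Trace:
#0 VA=0x260B358 (r,kernel):
  L0: frame=0x20 idx=19 entry=0x23007 [P=1 RW=1 US=1 PS=0]
  L1: frame=0x23 idx=11 entry=0x24007 [P=1 RW=1 US=1 PS=0]
  ⇒ phys 0x24358  [2 reads]

Access #0 fault: NONE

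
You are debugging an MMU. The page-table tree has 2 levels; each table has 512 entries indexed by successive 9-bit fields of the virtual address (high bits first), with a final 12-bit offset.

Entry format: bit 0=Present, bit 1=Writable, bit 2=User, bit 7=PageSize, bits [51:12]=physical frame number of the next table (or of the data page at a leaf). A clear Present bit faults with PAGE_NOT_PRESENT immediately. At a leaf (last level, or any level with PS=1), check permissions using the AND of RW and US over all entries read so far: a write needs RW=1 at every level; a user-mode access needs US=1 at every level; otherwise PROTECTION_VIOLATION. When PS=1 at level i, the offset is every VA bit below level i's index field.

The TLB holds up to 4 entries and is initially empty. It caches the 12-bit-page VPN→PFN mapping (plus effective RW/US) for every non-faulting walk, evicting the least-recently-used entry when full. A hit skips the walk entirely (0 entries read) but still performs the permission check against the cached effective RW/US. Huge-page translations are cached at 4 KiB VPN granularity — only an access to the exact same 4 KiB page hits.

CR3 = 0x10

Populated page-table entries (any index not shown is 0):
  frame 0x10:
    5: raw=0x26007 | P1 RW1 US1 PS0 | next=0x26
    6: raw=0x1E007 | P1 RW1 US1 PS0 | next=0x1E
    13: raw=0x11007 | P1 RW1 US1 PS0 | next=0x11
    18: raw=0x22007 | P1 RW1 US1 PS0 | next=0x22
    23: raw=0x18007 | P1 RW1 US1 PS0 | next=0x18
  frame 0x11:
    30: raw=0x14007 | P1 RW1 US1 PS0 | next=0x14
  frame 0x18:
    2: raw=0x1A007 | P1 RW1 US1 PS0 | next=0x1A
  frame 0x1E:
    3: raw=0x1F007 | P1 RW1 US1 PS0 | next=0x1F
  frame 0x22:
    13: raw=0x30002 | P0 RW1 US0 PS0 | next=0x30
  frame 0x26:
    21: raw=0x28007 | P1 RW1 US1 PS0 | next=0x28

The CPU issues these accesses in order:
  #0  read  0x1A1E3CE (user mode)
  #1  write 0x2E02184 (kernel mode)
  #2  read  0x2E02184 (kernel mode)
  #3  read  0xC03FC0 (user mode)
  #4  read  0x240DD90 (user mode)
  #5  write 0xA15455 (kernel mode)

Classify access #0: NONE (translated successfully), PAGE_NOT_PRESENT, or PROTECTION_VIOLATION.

Trace:
#0 VA=0x1A1E3CE (r,user):
  [0] read 0x10 idx=13: raw=0x11007 flags P=1 W=1 U=1 S=0
  [1] read 0x11 idx=30: raw=0x14007 flags P=1 W=1 U=1 S=0
  → PA=0x143CE  (2 entries read)
#1 VA=0x2E02184 (w,kernel):
  [0] read 0x10 idx=23: raw=0x18007 flags P=1 W=1 U=1 S=0
  [1] read 0x18 idx=2: raw=0x1A007 flags P=1 W=1 U=1 S=0
  → PA=0x1A184  (2 entries read)
#2 VA=0x2E02184 (r,kernel):
  TLB hit vpn=0x2E02 → PA=0x1A184
#3 VA=0xC03FC0 (r,user):
  [0] read 0x10 idx=6: raw=0x1E007 flags P=1 W=1 U=1 S=0
  [1] read 0x1E idx=3: raw=0x1F007 flags P=1 W=1 U=1 S=0
  → PA=0x1FFC0  (2 entries read)
#4 VA=0x240DD90 (r,user):
  [0] read 0x10 idx=18: raw=0x22007 flags P=1 W=1 U=1 S=0
  [1] read 0x22 idx=13: raw=0x30002 flags P=0 W=1 U=0 S=0
  → PAGE_NOT_PRESENT  (2 entries read)
#5 VA=0xA15455 (w,kernel):
  [0] read 0x10 idx=5: raw=0x26007 flags P=1 W=1 U=1 S=0
  [1] read 0x26 idx=21: raw=0x28007 flags P=1 W=1 U=1 S=0
  → PA=0x28455  (2 entries read)

Access #0 fault: NONE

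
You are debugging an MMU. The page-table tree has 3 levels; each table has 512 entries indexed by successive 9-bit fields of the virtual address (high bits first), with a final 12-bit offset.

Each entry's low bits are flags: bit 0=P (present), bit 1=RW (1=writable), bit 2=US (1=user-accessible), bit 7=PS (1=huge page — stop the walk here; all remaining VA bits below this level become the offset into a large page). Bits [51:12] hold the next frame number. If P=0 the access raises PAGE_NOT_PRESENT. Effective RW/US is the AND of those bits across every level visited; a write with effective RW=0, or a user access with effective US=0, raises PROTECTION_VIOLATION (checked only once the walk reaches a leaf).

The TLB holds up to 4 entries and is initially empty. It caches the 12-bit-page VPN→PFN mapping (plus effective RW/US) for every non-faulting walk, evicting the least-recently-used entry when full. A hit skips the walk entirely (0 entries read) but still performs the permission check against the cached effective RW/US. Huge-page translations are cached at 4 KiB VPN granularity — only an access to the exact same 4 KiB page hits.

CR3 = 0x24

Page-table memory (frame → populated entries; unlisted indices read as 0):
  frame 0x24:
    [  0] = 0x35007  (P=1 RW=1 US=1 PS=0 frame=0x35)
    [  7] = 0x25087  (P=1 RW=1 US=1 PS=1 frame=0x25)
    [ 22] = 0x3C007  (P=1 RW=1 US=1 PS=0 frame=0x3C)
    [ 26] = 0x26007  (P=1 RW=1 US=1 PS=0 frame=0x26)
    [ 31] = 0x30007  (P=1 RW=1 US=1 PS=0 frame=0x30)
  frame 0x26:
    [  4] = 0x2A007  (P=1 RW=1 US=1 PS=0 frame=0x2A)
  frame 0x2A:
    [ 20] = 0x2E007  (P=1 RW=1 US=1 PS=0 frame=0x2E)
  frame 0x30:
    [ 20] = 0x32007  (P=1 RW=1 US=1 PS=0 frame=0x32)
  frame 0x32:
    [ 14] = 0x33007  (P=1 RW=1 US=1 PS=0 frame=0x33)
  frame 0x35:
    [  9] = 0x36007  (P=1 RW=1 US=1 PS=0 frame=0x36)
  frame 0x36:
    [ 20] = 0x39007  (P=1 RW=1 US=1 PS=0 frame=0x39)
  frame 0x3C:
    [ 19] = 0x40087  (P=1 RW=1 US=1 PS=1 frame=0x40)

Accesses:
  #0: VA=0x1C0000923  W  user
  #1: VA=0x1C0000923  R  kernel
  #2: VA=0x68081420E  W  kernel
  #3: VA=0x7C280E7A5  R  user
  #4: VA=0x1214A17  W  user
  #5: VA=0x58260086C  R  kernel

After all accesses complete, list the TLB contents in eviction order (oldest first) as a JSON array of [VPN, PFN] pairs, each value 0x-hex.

Walk each access:
#0 VA=0x1C0000923 (w,user):
  L0 @0x24[7] → 0x25087  P=1,RW=1,US=1,PS=1
  ✓ 0x25923 (huge @L0)  — 1 lookups
#1 VA=0x1C0000923 (r,kernel):
  TLB hit vpn=0x1C0000 → PA=0x25923
#2 VA=0x68081420E (w,kernel):
  L0 @0x24[26] → 0x26007  P=1,RW=1,US=1,PS=0
  L1 @0x26[4] → 0x2A007  P=1,RW=1,US=1,PS=0
  L2 @0x2A[20] → 0x2E007  P=1,RW=1,US=1,PS=0
  ✓ 0x2E20E  — 3 lookups
#3 VA=0x7C280E7A5 (r,user):
  L0 @0x24[31] → 0x30007  P=1,RW=1,US=1,PS=0
  L1 @0x30[20] → 0x32007  P=1,RW=1,US=1,PS=0
  L2 @0x32[14] → 0x33007  P=1,RW=1,US=1,PS=0
  ✓ 0x337A5  — 3 lookups
#4 VA=0x1214A17 (w,user):
  L0 @0x24[0] → 0x35007  P=1,RW=1,US=1,PS=0
  L1 @0x35[9] → 0x36007  P=1,RW=1,US=1,PS=0
  L2 @0x36[20] → 0x39007  P=1,RW=1,US=1,PS=0
  ✓ 0x39A17  — 3 lookups
#5 VA=0x58260086C (r,kernel):
  L0 @0x24[22] → 0x3C007  P=1,RW=1,US=1,PS=0
  L1 @0x3C[19] → 0x40087  P=1,RW=1,US=1,PS=1
  ✓ 0x4086C (huge @L1)  — 2 lookups

TLB: [["0x680814", "0x2E"], ["0x7C280E", "0x33"], ["0x1214", "0x39"], ["0x582600", "0x40"]]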